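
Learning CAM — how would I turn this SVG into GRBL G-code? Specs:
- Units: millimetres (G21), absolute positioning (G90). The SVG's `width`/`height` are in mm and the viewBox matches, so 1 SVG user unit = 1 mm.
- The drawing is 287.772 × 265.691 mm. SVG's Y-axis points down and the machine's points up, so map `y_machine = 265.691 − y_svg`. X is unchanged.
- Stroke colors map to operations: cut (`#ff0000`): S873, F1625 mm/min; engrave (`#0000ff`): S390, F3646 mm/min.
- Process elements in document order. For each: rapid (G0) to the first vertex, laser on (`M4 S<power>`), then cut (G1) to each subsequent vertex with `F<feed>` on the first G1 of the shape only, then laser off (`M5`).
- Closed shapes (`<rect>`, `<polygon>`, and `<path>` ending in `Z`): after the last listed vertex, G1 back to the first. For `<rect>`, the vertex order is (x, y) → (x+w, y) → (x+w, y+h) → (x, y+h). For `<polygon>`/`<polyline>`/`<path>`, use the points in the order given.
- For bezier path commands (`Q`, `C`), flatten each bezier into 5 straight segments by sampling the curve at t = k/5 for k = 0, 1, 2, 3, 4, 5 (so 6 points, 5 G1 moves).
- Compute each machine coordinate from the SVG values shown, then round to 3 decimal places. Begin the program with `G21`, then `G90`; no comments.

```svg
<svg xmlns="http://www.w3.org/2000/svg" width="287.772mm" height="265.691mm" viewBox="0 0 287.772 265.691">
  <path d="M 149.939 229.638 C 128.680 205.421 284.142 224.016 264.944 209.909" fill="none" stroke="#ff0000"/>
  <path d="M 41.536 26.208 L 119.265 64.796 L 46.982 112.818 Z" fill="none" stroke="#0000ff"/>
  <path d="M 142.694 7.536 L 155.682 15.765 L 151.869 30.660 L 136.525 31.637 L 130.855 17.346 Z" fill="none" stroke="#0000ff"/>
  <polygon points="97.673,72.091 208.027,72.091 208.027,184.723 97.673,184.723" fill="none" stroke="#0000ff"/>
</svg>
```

G21
G90
G0 X149.939 Y36.053
M4 S873
G1 X155.579 Y46.050 F1625
G1 X186.766 Y49.397
G1 X226.633 Y49.718
G1 X258.315 Y50.638
G1 X264.944 Y55.782
M5
G0 X41.536 Y239.483
M4 S390
G1 X119.265 Y200.895 F3646
G1 X46.982 Y152.873
G1 X41.536 Y239.483
M5
G0 X142.694 Y258.155
M4 S390
G1 X155.682 Y249.926 F3646
G1 X151.869 Y235.031
G1 X136.525 Y234.054
G1 X130.855 Y248.345
G1 X142.694 Y258.155
M5
G0 X97.673 Y193.600
M4 S390
G1 X208.027 Y193.600 F3646
G1 X208.027 Y80.968
G1 X97.673 Y80.968
G1 X97.673 Y193.600
M5

1 u = 1 mm; y_m = 265.691 − y.

[1] `<path>` cubic bezier, #ff0000→cut S873 F1625: (149.939,36.053) → (155.579,46.050) → (186.766,49.397) → (226.633,49.718) → (258.315,50.638) → (264.944,55.782)

[2] `<path>` regular polygon, #0000ff→engrave S390 F3646: (41.536,239.483) → (119.265,200.895) → (46.982,152.873) → (41.536,239.483) (closed)

[3] `<path>` regular polygon, #0000ff→engrave S390 F3646: (142.694,258.155) → (155.682,249.926) → (151.869,235.031) → (136.525,234.054) → (130.855,248.345) → (142.694,258.155) (closed)

[4] `<polygon>` rectangle, #0000ff→engrave S390 F3646: (97.673,193.600) → (208.027,193.600) → (208.027,80.968) → (97.673,80.968) → (97.673,193.600) (closed)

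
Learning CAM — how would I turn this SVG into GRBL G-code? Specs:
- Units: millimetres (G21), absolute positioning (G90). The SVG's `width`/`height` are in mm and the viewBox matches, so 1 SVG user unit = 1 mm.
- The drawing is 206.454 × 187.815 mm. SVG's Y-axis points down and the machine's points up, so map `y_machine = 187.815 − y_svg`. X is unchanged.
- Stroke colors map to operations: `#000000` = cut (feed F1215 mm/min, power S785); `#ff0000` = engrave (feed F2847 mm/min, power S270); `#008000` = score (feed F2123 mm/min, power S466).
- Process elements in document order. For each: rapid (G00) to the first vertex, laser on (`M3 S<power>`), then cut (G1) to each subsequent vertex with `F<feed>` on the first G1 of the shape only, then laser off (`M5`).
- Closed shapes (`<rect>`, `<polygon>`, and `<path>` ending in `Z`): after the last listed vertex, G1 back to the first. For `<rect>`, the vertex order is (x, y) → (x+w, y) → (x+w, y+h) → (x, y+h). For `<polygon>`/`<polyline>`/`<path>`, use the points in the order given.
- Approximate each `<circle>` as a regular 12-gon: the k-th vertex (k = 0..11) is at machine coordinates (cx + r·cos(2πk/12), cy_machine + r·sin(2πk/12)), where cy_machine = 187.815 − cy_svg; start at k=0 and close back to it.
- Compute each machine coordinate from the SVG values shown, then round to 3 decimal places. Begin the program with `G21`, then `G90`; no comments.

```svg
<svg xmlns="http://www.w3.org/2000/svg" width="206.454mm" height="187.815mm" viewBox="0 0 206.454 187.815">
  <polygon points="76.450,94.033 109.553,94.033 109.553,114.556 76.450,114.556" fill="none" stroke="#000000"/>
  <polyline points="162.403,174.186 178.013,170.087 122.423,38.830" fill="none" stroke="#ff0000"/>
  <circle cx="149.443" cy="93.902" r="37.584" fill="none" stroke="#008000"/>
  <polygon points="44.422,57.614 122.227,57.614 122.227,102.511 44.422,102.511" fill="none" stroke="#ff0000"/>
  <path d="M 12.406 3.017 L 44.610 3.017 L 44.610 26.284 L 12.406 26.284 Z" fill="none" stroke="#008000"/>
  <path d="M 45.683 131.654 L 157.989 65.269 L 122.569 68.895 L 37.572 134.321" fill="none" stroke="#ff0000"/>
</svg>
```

G21
G90
G00 X76.450 Y93.782
M3 S785
G1 X109.553 Y93.782 F1215
G1 X109.553 Y73.259
G1 X76.450 Y73.259
G1 X76.450 Y93.782
M5
G00 X162.403 Y13.629
M3 S270
G1 X178.013 Y17.728 F2847
G1 X122.423 Y148.985
M5
G00 X187.027 Y93.913
M3 S466
G1 X181.992 Y112.705 F2123
G1 X168.235 Y126.462
G1 X149.443 Y131.497
G1 X130.651 Y126.462
G1 X116.894 Y112.705
G1 X111.859 Y93.913
G1 X116.894 Y75.121
G1 X130.651 Y61.364
G1 X149.443 Y56.329
G1 X168.235 Y61.364
G1 X181.992 Y75.121
G1 X187.027 Y93.913
M5
G00 X44.422 Y130.201
M3 S270
G1 X122.227 Y130.201 F2847
G1 X122.227 Y85.304
G1 X44.422 Y85.304
G1 X44.422 Y130.201
M5
G00 X12.406 Y184.798
M3 S466
G1 X44.610 Y184.798 F2123
G1 X44.610 Y161.531
G1 X12.406 Y161.531
G1 X12.406 Y184.798
M5
G00 X45.683 Y56.161
M3 S270
G1 X157.989 Y122.546 F2847
G1 X122.569 Y118.920
G1 X37.572 Y53.494
M5

1 u = 1 mm; y_m = 187.815 − y.

[1] `<polygon>` rectangle, #000000→cut S785 F1215: (76.450,93.782) → (109.553,93.782) → (109.553,73.259) → (76.450,73.259) → (76.450,93.782) (closed)

[2] `<polyline>` open polyline, #ff0000→engrave S270 F2847: (162.403,13.629) → (178.013,17.728) → (122.423,148.985)

[3] `<circle>` circle, #008000→score S466 F2123: (187.027,93.913) → (181.992,112.705) → (168.235,126.462) → (149.443,131.497) → (130.651,126.462) → (116.894,112.705) → (111.859,93.913) → (116.894,75.121) → (130.651,61.364) → (149.443,56.329) → (168.235,61.364) → (181.992,75.121) → (187.027,93.913) (closed)

[4] `<polygon>` rectangle, #ff0000→engrave S270 F2847: (44.422,130.201) → (122.227,130.201) → (122.227,85.304) → (44.422,85.304) → (44.422,130.201) (closed)

[5] `<path>` rectangle, #008000→score S466 F2123: (12.406,184.798) → (44.610,184.798) → (44.610,161.531) → (12.406,161.531) → (12.406,184.798) (closed)

[6] `<path>` open polyline, #ff0000→engrave S270 F2847: (45.683,56.161) → (157.989,122.546) → (122.569,118.920) → (37.572,53.494)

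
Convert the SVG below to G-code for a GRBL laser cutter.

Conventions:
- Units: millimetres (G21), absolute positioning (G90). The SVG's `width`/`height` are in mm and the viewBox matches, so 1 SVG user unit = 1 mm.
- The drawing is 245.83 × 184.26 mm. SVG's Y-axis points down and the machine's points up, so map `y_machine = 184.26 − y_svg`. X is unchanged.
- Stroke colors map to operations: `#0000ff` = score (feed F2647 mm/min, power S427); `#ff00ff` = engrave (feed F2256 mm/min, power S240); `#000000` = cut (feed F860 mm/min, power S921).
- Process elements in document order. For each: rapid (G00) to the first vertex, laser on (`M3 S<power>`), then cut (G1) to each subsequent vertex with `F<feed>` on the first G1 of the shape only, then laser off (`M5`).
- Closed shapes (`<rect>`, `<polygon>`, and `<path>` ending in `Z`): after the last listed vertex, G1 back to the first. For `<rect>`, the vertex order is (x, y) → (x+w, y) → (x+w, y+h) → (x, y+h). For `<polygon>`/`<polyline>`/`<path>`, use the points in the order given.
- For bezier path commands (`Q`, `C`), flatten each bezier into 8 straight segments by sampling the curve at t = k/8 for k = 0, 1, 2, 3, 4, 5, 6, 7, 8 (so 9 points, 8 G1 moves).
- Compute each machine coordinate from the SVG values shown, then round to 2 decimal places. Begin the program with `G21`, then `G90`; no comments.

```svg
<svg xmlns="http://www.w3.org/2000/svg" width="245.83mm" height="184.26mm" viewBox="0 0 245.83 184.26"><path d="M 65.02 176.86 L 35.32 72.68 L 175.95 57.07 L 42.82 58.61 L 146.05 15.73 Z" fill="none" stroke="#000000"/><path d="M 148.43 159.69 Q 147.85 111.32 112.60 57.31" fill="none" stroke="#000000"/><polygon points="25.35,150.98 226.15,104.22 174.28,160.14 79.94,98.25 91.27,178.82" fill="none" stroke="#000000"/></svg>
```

1 u = 1 mm; y_m = 184.26 − y.

[1] `<path>` closed polygon, #000000→cut S921 F860: (65.02,7.40) → (35.32,111.58) → (175.95,127.19) → (42.82,125.65) → (146.05,168.53) → (65.02,7.40) (closed)

[2] `<path>` quadratic bezier, #000000→cut S921 F860: (148.43,24.57) → (147.74,36.75) → (145.97,49.11) → (143.12,61.64) → (139.18,74.35) → (134.16,87.24) → (128.06,100.30) → (120.87,113.54) → (112.60,126.95)

[3] `<polygon>` closed polygon, #000000→cut S921 F860: (25.35,33.28) → (226.15,80.04) → (174.28,24.12) → (79.94,86.01) → (91.27,5.44) → (25.35,33.28) (closed)

G21
G90
G00 X65.02 Y7.40
M3 S921
G1 X35.32 Y111.58 F860
G1 X175.95 Y127.19
G1 X42.82 Y125.65
G1 X146.05 Y168.53
G1 X65.02 Y7.40
M5
G00 X148.43 Y24.57
M3 S921
G1 X147.74 Y36.75 F860
G1 X145.97 Y49.11
G1 X143.12 Y61.64
G1 X139.18 Y74.35
G1 X134.16 Y87.24
G1 X128.06 Y100.30
G1 X120.87 Y113.54
G1 X112.60 Y126.95
M5
G00 X25.35 Y33.28
M3 S921
G1 X226.15 Y80.04 F860
G1 X174.28 Y24.12
G1 X79.94 Y86.01
G1 X91.27 Y5.44
G1 X25.35 Y33.28
M5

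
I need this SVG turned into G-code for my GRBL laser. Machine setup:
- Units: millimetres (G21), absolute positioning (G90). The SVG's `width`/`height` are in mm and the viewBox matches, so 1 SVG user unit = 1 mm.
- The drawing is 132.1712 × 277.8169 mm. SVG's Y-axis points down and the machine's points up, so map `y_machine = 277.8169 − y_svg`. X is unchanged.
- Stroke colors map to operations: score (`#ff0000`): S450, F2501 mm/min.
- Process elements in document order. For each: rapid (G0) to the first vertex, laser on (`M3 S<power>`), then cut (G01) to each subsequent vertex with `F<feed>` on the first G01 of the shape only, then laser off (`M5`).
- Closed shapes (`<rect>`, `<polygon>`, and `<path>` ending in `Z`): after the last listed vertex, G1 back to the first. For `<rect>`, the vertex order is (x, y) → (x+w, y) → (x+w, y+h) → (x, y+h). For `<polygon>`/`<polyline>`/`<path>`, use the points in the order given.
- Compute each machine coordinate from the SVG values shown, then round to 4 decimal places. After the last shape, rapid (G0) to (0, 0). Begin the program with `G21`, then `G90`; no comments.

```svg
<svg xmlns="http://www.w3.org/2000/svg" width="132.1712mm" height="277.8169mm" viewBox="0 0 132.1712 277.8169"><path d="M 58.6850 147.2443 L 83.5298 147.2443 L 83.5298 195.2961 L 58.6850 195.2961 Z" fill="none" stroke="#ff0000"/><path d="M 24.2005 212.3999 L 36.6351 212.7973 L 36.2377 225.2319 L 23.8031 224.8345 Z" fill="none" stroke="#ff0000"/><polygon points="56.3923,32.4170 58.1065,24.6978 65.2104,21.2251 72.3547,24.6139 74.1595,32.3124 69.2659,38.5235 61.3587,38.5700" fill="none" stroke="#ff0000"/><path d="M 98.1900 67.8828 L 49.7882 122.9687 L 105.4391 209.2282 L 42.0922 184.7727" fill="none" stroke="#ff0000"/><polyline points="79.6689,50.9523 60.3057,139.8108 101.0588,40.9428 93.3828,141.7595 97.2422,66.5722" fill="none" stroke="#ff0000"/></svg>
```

Since the viewBox matches the mm dimensions, user units are millimetres directly. The only transform is the Y-flip y_m = 277.8169 − y_svg.

Shape 1 is a rectangle drawn with `<path>`. Its stroke #ff0000 means score at S450, F2501. After flipping Y the toolpath is (58.6850,130.5726) → (83.5298,130.5726) → (83.5298,82.5208) → (58.6850,82.5208) → (58.6850,130.5726), returning to the start.

Shape 2 is a regular polygon drawn with `<path>`. Its stroke #ff0000 means score at S450, F2501. After flipping Y the toolpath is (24.2005,65.4170) → (36.6351,65.0196) → (36.2377,52.5850) → (23.8031,52.9824) → (24.2005,65.4170), returning to the start.

Shape 3 is a regular polygon drawn with `<polygon>`. Its stroke #ff0000 means score at S450, F2501. After flipping Y the toolpath is (56.3923,245.3999) → (58.1065,253.1191) → (65.2104,256.5918) → (72.3547,253.2030) → (74.1595,245.5045) → (69.2659,239.2934) → (61.3587,239.2469) → (56.3923,245.3999), returning to the start.

Shape 4 is a open polyline drawn with `<path>`. Its stroke #ff0000 means score at S450, F2501. After flipping Y the toolpath is (98.1900,209.9341) → (49.7882,154.8482) → (105.4391,68.5887) → (42.0922,93.0442).

Shape 5 is a open polyline drawn with `<polyline>`. Its stroke #ff0000 means score at S450, F2501. After flipping Y the toolpath is (79.6689,226.8646) → (60.3057,138.0061) → (101.0588,236.8741) → (93.3828,136.0574) → (97.2422,211.2447).

G21
G90
G0 X58.6850 Y130.5726
M3 S450
G01 X83.5298 Y130.5726 F2501
G01 X83.5298 Y82.5208
G01 X58.6850 Y82.5208
G01 X58.6850 Y130.5726
M5
G0 X24.2005 Y65.4170
M3 S450
G01 X36.6351 Y65.0196 F2501
G01 X36.2377 Y52.5850
G01 X23.8031 Y52.9824
G01 X24.2005 Y65.4170
M5
G0 X56.3923 Y245.3999
M3 S450
G01 X58.1065 Y253.1191 F2501
G01 X65.2104 Y256.5918
G01 X72.3547 Y253.2030
G01 X74.1595 Y245.5045
G01 X69.2659 Y239.2934
G01 X61.3587 Y239.2469
G01 X56.3923 Y245.3999
M5
G0 X98.1900 Y209.9341
M3 S450
G01 X49.7882 Y154.8482 F2501
G01 X105.4391 Y68.5887
G01 X42.0922 Y93.0442
M5
G0 X79.6689 Y226.8646
M3 S450
G01 X60.3057 Y138.0061 F2501
G01 X101.0588 Y236.8741
G01 X93.3828 Y136.0574
G01 X97.2422 Y211.2447
M5
G0 X0.0000 Y0.0000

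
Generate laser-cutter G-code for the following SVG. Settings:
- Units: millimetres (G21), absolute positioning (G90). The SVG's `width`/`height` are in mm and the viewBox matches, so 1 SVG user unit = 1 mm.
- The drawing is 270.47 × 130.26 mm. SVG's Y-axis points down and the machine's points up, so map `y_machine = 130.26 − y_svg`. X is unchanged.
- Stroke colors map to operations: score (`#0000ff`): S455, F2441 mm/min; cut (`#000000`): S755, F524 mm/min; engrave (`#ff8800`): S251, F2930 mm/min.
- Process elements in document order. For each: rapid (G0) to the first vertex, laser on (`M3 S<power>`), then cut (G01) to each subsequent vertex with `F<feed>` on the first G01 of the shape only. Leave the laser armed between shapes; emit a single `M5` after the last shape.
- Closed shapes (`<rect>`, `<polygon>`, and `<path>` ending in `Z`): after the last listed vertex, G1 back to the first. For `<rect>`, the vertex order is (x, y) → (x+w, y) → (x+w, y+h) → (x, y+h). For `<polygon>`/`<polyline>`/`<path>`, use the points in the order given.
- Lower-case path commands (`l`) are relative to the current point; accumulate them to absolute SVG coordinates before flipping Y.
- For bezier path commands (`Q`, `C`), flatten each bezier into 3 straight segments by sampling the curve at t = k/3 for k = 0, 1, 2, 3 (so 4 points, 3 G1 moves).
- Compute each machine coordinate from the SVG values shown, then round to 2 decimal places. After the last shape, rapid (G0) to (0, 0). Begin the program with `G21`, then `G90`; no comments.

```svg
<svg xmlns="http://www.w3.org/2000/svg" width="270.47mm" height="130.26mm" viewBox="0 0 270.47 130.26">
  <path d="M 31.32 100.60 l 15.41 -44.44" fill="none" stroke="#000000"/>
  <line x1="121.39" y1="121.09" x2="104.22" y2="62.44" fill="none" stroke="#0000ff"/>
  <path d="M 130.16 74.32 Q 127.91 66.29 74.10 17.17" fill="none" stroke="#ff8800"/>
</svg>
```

G21
G90
G0 X31.32 Y29.66
M3 S755
G01 X46.73 Y74.10 F524
G0 X121.39 Y9.17
M3 S455
G01 X104.22 Y67.82 F2441
G0 X130.16 Y55.94
M3 S251
G01 X122.93 Y65.86 F2930
G01 X104.24 Y84.91
G01 X74.10 Y113.09
M5
G0 X0.00 Y0.00

1 u = 1 mm; y_m = 130.26 − y.

[1] `<path>` line segment, #000000→cut S755 F524: (31.32,29.66) → (46.73,74.10)

[2] `<line>` line segment, #0000ff→score S455 F2441: (121.39,9.17) → (104.22,67.82)

[3] `<path>` quadratic bezier, #ff8800→engrave S251 F2930: (130.16,55.94) → (122.93,65.86) → (104.24,84.91) → (74.10,113.09)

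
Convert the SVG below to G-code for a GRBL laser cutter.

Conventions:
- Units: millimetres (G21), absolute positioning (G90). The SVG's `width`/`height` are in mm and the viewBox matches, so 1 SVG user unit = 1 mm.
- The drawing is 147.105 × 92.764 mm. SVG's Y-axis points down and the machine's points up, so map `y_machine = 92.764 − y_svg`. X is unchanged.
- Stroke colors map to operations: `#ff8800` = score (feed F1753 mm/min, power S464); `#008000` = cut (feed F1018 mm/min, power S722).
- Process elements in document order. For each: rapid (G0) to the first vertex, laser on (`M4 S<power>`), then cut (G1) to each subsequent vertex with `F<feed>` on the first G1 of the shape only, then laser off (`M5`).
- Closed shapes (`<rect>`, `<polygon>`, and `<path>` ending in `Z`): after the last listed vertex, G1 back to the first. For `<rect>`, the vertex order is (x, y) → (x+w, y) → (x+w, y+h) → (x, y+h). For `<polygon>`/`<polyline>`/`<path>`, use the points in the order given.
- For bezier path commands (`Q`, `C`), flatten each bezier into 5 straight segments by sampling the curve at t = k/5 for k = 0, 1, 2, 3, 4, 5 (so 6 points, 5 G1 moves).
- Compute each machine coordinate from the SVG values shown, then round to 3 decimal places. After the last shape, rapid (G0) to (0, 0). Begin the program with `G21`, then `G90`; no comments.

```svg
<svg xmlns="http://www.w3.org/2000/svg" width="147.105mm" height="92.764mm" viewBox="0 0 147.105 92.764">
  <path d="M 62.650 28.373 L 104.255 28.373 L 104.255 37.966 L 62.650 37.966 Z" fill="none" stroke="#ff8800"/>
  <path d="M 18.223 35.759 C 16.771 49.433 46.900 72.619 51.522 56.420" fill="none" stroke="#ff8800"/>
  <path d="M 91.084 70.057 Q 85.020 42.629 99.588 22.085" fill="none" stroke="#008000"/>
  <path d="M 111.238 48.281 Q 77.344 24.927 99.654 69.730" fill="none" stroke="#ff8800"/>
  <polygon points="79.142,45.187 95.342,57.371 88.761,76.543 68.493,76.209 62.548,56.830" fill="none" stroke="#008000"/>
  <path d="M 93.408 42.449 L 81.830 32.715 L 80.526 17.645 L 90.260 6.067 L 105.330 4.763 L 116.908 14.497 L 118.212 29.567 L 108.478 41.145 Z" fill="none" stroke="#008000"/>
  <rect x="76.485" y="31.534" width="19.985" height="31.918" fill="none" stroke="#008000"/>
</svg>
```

G21
G90
G0 X62.650 Y64.391
M4 S464
G1 X104.255 Y64.391 F1753
G1 X104.255 Y54.798
G1 X62.650 Y54.798
G1 X62.650 Y64.391
M5
G0 X18.223 Y57.005
M4 S464
G1 X20.685 Y48.050 F1753
G1 X27.986 Y39.160
G1 X37.386 Y32.681
G1 X46.145 Y30.960
G1 X51.522 Y36.344
M5
G0 X91.084 Y22.707
M4 S722
G1 X89.484 Y33.403 F1018
G1 X89.534 Y43.548
G1 X91.235 Y53.142
G1 X94.586 Y62.186
G1 X99.588 Y70.679
M5
G0 X111.238 Y44.483
M4 S464
G1 X99.929 Y51.098 F1753
G1 X93.115 Y52.261
G1 X90.799 Y47.971
G1 X92.978 Y38.229
G1 X99.654 Y23.034
M5
G0 X79.142 Y47.577
M4 S722
G1 X95.342 Y35.393 F1018
G1 X88.761 Y16.221
G1 X68.493 Y16.555
G1 X62.548 Y35.934
G1 X79.142 Y47.577
M5
G0 X93.408 Y50.315
M4 S722
G1 X81.830 Y60.049 F1018
G1 X80.526 Y75.119
G1 X90.260 Y86.697
G1 X105.330 Y88.001
G1 X116.908 Y78.267
G1 X118.212 Y63.197
G1 X108.478 Y51.619
G1 X93.408 Y50.315
M5
G0 X76.485 Y61.230
M4 S722
G1 X96.470 Y61.230 F1018
G1 X96.470 Y29.312
G1 X76.485 Y29.312
G1 X76.485 Y61.230
M5
G0 X0.000 Y0.000

Since the viewBox matches the mm dimensions, user units are millimetres directly. The only transform is the Y-flip y_m = 92.764 − y_svg.

Shape 1 is a rectangle drawn with `<path>`. Its stroke #ff8800 means score at S464, F1753. After flipping Y the toolpath is (62.650,64.391) → (104.255,64.391) → (104.255,54.798) → (62.650,54.798) → (62.650,64.391), returning to the start.

Shape 2 is a cubic bezier drawn with `<path>`. Its stroke #ff8800 means score at S464, F1753. After flipping Y the toolpath is (18.223,57.005) → (20.685,48.050) → (27.986,39.160) → (37.386,32.681) → (46.145,30.960) → (51.522,36.344).

Shape 3 is a quadratic bezier drawn with `<path>`. Its stroke #008000 means cut at S722, F1018. After flipping Y the toolpath is (91.084,22.707) → (89.484,33.403) → (89.534,43.548) → (91.235,53.142) → (94.586,62.186) → (99.588,70.679).

Shape 4 is a quadratic bezier drawn with `<path>`. Its stroke #ff8800 means score at S464, F1753. After flipping Y the toolpath is (111.238,44.483) → (99.929,51.098) → (93.115,52.261) → (90.799,47.971) → (92.978,38.229) → (99.654,23.034).

Shape 5 is a regular polygon drawn with `<polygon>`. Its stroke #008000 means cut at S722, F1018. After flipping Y the toolpath is (79.142,47.577) → (95.342,35.393) → (88.761,16.221) → (68.493,16.555) → (62.548,35.934) → (79.142,47.577), returning to the start.

Shape 6 is a regular polygon drawn with `<path>`. Its stroke #008000 means cut at S722, F1018. After flipping Y the toolpath is (93.408,50.315) → (81.830,60.049) → (80.526,75.119) → (90.260,86.697) → (105.330,88.001) → (116.908,78.267) → (118.212,63.197) → (108.478,51.619) → (93.408,50.315), returning to the start.

Shape 7 is a rectangle drawn with `<rect>`. Its stroke #008000 means cut at S722, F1018. After flipping Y the toolpath is (76.485,61.230) → (96.470,61.230) → (96.470,29.312) → (76.485,29.312) → (76.485,61.230), returning to the start.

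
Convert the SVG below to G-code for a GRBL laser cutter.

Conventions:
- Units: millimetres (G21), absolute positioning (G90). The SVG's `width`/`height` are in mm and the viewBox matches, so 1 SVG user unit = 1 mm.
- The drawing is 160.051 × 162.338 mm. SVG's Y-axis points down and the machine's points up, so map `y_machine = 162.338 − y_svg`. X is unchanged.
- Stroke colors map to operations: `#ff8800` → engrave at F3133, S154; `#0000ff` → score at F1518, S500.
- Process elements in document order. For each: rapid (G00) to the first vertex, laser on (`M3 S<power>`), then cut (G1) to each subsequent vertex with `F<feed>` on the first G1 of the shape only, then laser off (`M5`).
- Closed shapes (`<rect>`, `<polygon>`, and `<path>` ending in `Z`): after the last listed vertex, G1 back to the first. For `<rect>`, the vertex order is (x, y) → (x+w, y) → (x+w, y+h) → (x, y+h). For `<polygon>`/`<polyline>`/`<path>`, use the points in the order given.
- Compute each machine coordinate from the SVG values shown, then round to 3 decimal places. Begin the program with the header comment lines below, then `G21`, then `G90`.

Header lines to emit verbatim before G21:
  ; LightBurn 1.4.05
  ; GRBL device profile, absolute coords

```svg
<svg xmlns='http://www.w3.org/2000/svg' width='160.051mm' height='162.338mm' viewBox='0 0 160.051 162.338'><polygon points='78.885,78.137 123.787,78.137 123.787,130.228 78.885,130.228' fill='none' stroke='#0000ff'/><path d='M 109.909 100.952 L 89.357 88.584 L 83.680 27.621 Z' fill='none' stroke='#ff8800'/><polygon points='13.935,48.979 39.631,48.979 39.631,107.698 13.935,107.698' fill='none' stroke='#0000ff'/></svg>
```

1 u = 1 mm; y_m = 162.338 − y.

[1] `<polygon>` rectangle, #0000ff→score S500 F1518: (78.885,84.201) → (123.787,84.201) → (123.787,32.110) → (78.885,32.110) → (78.885,84.201) (closed)

[2] `<path>` closed polygon, #ff8800→engrave S154 F3133: (109.909,61.386) → (89.357,73.754) → (83.680,134.717) → (109.909,61.386) (closed)

[3] `<polygon>` rectangle, #0000ff→score S500 F1518: (13.935,113.359) → (39.631,113.359) → (39.631,54.640) → (13.935,54.640) → (13.935,113.359) (closed)

; LightBurn 1.4.05
; GRBL device profile, absolute coords
G21
G90
G00 X78.885 Y84.201
M3 S500
G1 X123.787 Y84.201 F1518
G1 X123.787 Y32.110
G1 X78.885 Y32.110
G1 X78.885 Y84.201
M5
G00 X109.909 Y61.386
M3 S154
G1 X89.357 Y73.754 F3133
G1 X83.680 Y134.717
G1 X109.909 Y61.386
M5
G00 X13.935 Y113.359
M3 S500
G1 X39.631 Y113.359 F1518
G1 X39.631 Y54.640
G1 X13.935 Y54.640
G1 X13.935 Y113.359
M5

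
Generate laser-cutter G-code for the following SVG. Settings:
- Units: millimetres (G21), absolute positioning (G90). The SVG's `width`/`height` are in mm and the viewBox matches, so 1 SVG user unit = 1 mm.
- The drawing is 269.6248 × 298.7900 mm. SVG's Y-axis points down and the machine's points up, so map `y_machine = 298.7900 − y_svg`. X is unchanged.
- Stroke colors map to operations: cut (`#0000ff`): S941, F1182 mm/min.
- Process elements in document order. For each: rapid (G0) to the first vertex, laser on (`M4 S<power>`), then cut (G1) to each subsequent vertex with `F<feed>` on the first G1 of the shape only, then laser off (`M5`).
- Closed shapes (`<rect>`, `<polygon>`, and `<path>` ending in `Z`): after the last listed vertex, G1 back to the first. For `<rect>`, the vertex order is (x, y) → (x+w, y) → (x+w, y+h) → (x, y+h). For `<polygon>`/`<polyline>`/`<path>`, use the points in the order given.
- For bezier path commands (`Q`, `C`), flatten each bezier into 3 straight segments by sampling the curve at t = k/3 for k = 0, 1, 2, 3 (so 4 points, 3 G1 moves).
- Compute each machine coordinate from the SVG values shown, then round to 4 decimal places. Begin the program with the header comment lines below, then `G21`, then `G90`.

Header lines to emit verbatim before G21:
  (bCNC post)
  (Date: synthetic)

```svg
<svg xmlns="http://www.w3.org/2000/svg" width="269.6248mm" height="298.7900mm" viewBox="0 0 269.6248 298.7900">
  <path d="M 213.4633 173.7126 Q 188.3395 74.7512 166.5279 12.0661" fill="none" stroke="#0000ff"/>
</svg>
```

1 u = 1 mm; y_m = 298.7900 − y.

[1] `<path>` quadratic bezier, #0000ff→cut S941 F1182: (213.4633,125.0774) → (197.0821,187.0210) → (181.4370,240.9031) → (166.5279,286.7239)

(bCNC post)
(Date: synthetic)
G21
G90
G0 X213.4633 Y125.0774
M4 S941
G1 X197.0821 Y187.0210 F1182
G1 X181.4370 Y240.9031
G1 X166.5279 Y286.7239
M5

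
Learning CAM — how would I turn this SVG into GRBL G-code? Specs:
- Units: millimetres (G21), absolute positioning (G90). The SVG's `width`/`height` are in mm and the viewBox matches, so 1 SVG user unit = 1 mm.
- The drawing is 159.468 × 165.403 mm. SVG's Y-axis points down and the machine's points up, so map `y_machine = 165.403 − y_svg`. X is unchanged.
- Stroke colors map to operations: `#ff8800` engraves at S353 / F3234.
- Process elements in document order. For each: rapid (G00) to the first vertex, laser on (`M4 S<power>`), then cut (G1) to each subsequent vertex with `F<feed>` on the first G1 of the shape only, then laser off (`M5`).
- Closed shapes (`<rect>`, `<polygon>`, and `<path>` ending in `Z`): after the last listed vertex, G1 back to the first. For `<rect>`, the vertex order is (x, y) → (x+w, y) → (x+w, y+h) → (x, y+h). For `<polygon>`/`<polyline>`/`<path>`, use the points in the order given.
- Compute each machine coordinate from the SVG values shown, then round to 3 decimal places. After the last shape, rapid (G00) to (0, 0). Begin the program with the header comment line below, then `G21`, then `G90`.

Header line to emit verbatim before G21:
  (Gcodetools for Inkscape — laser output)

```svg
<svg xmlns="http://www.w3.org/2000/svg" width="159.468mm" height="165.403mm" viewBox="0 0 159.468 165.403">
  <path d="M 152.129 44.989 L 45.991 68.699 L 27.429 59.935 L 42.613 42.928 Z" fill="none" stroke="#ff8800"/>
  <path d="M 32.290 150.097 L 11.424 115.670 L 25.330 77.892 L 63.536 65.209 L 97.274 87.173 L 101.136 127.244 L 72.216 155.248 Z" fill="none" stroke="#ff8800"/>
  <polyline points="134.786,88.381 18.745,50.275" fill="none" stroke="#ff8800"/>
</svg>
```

(Gcodetools for Inkscape — laser output)
G21
G90
G00 X152.129 Y120.414
M4 S353
G1 X45.991 Y96.704 F3234
G1 X27.429 Y105.468
G1 X42.613 Y122.475
G1 X152.129 Y120.414
M5
G00 X32.290 Y15.306
M4 S353
G1 X11.424 Y49.733 F3234
G1 X25.330 Y87.511
G1 X63.536 Y100.194
G1 X97.274 Y78.230
G1 X101.136 Y38.159
G1 X72.216 Y10.155
G1 X32.290 Y15.306
M5
G00 X134.786 Y77.022
M4 S353
G1 X18.745 Y115.128 F3234
M5
G00 X0.000 Y0.000

1 u = 1 mm; y_m = 165.403 − y.

[1] `<path>` closed polygon, #ff8800→engrave S353 F3234: (152.129,120.414) → (45.991,96.704) → (27.429,105.468) → (42.613,122.475) → (152.129,120.414) (closed)

[2] `<path>` regular polygon, #ff8800→engrave S353 F3234: (32.290,15.306) → (11.424,49.733) → (25.330,87.511) → (63.536,100.194) → (97.274,78.230) → (101.136,38.159) → (72.216,10.155) → (32.290,15.306) (closed)

[3] `<polyline>` line segment, #ff8800→engrave S353 F3234: (134.786,77.022) → (18.745,115.128)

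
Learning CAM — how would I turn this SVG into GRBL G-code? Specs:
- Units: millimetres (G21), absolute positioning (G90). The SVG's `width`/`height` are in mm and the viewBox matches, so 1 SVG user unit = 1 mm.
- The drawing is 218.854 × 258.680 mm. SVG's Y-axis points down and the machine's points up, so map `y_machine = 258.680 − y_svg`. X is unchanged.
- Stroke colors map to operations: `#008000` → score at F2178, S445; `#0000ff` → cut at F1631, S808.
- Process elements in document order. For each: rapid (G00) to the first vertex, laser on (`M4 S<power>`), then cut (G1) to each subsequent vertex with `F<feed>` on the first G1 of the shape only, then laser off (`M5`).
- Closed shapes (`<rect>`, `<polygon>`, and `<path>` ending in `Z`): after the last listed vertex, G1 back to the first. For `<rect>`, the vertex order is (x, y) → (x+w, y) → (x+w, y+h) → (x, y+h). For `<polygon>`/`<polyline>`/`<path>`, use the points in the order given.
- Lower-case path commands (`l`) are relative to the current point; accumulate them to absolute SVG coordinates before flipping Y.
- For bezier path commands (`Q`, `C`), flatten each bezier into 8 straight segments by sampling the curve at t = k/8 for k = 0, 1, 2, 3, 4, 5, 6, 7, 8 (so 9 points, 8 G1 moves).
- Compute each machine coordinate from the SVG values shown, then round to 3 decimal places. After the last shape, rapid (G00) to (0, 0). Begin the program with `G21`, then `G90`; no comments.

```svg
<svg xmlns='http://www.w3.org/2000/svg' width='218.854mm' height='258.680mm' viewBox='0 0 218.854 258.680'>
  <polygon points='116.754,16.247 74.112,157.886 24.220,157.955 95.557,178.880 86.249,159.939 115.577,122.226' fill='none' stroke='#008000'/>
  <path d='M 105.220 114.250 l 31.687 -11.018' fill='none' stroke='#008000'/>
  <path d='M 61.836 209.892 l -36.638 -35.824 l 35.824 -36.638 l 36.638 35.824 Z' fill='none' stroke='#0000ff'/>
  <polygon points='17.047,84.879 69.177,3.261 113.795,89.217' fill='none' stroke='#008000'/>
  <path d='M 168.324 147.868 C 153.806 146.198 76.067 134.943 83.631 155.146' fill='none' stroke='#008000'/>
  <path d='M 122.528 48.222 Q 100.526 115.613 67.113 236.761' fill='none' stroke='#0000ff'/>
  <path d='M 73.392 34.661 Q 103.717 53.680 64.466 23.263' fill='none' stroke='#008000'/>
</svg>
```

G21
G90
G00 X116.754 Y242.433
M4 S445
G1 X74.112 Y100.794 F2178
G1 X24.220 Y100.725
G1 X95.557 Y79.800
G1 X86.249 Y98.741
G1 X115.577 Y136.454
G1 X116.754 Y242.433
M5
G00 X105.220 Y144.430
M4 S445
G1 X136.907 Y155.448 F2178
M5
G00 X61.836 Y48.788
M4 S808
G1 X25.198 Y84.612 F1631
G1 X61.022 Y121.250
G1 X97.660 Y85.426
G1 X61.836 Y48.788
M5
G00 X17.047 Y173.801
M4 S445
G1 X69.177 Y255.419 F2178
G1 X113.795 Y169.463
G1 X17.047 Y173.801
M5
G00 X168.324 Y110.812
M4 S445
G1 X160.206 Y111.807 F2178
G1 X147.902 Y113.220
G1 X133.152 Y114.570
G1 X117.697 Y115.375
G1 X103.276 Y115.155
G1 X91.632 Y113.429
G1 X84.503 Y109.716
G1 X83.631 Y103.534
M5
G00 X122.528 Y210.458
M4 S808
G1 X116.849 Y192.770 F1631
G1 X110.814 Y173.403
G1 X104.422 Y152.355
G1 X97.673 Y129.628
G1 X90.568 Y105.220
G1 X83.106 Y79.133
G1 X75.288 Y51.366
G1 X67.113 Y21.919
M5
G00 X73.392 Y224.019
M4 S445
G1 X79.886 Y220.037 F2178
G1 X84.206 Y217.599
G1 X86.352 Y216.707
G1 X86.323 Y217.359
G1 X84.120 Y219.556
G1 X79.743 Y223.298
G1 X73.192 Y228.585
G1 X64.466 Y235.417
M5
G00 X0.000 Y0.000

1 u = 1 mm; y_m = 258.680 − y.

[1] `<polygon>` closed polygon, #008000→score S445 F2178: (116.754,242.433) → (74.112,100.794) → (24.220,100.725) → (95.557,79.800) → (86.249,98.741) → (115.577,136.454) → (116.754,242.433) (closed)

[2] `<path>` line segment, #008000→score S445 F2178: (105.220,144.430) → (136.907,155.448)

[3] `<path>` regular polygon, #0000ff→cut S808 F1631: (61.836,48.788) → (25.198,84.612) → (61.022,121.250) → (97.660,85.426) → (61.836,48.788) (closed)

[4] `<polygon>` regular polygon, #008000→score S445 F2178: (17.047,173.801) → (69.177,255.419) → (113.795,169.463) → (17.047,173.801) (closed)

[5] `<path>` cubic bezier, #008000→score S445 F2178: (168.324,110.812) → (160.206,111.807) → (147.902,113.220) → (133.152,114.570) → (117.697,115.375) → (103.276,115.155) → (91.632,113.429) → (84.503,109.716) → (83.631,103.534)

[6] `<path>` quadratic bezier, #0000ff→cut S808 F1631: (122.528,210.458) → (116.849,192.770) → (110.814,173.403) → (104.422,152.355) → (97.673,129.628) → (90.568,105.220) → (83.106,79.133) → (75.288,51.366) → (67.113,21.919)

[7] `<path>` quadratic bezier, #008000→score S445 F2178: (73.392,224.019) → (79.886,220.037) → (84.206,217.599) → (86.352,216.707) → (86.323,217.359) → (84.120,219.556) → (79.743,223.298) → (73.192,228.585) → (64.466,235.417)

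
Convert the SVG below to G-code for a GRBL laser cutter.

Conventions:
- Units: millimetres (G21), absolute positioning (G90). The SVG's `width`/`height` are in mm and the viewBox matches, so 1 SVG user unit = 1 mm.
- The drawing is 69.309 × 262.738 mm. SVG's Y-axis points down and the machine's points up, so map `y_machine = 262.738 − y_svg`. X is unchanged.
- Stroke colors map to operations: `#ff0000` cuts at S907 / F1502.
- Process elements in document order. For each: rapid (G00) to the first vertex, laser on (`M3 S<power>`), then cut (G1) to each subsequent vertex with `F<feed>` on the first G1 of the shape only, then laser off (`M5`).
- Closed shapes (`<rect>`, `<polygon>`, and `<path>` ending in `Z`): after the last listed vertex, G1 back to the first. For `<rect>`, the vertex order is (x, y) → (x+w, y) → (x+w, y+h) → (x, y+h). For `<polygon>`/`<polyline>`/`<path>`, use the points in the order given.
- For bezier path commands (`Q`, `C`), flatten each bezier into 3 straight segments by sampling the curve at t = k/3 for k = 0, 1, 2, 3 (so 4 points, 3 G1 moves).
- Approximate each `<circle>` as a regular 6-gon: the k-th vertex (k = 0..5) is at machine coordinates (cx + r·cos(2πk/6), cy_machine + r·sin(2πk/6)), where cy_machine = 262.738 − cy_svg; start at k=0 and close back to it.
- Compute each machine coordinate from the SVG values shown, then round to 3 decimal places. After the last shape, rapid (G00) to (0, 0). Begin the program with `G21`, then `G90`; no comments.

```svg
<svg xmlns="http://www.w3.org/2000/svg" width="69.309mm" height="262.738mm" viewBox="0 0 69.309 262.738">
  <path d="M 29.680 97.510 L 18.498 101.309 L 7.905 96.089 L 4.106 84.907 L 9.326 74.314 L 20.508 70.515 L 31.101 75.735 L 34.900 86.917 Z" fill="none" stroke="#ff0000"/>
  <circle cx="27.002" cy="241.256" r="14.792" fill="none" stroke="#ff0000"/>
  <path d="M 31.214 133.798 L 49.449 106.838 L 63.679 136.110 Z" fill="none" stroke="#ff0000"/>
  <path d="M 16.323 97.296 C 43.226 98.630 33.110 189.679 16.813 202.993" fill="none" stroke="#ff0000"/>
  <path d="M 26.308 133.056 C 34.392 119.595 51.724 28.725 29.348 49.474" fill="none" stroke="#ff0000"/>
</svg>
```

Since the viewBox matches the mm dimensions, user units are millimetres directly. The only transform is the Y-flip y_m = 262.738 − y_svg.

Shape 1 is a regular polygon drawn with `<path>`. Its stroke #ff0000 means cut at S907, F1502. After flipping Y the toolpath is (29.680,165.228) → (18.498,161.429) → (7.905,166.649) → (4.106,177.831) → (9.326,188.424) → (20.508,192.223) → (31.101,187.003) → (34.900,175.821) → (29.680,165.228), returning to the start.

Shape 2 is a circle drawn with `<circle>`. Its stroke #ff0000 means cut at S907, F1502. After flipping Y the toolpath is (41.794,21.482) → (34.398,34.292) → (19.606,34.292) → (12.210,21.482) → (19.606,8.672) → (34.398,8.672) → (41.794,21.482), returning to the start.

Shape 3 is a regular polygon drawn with `<path>`. Its stroke #ff0000 means cut at S907, F1502. After flipping Y the toolpath is (31.214,128.940) → (49.449,155.900) → (63.679,126.628) → (31.214,128.940), returning to the start.

Shape 4 is a cubic bezier drawn with `<path>`. Its stroke #ff0000 means cut at S907, F1502. After flipping Y the toolpath is (16.323,165.442) → (32.028,140.405) → (29.908,92.769) → (16.813,59.745).

Shape 5 is a cubic bezier drawn with `<path>`. Its stroke #ff0000 means cut at S907, F1502. After flipping Y the toolpath is (26.308,129.682) → (35.661,161.945) → (40.301,203.808) → (29.348,213.264).

G21
G90
G00 X29.680 Y165.228
M3 S907
G1 X18.498 Y161.429 F1502
G1 X7.905 Y166.649
G1 X4.106 Y177.831
G1 X9.326 Y188.424
G1 X20.508 Y192.223
G1 X31.101 Y187.003
G1 X34.900 Y175.821
G1 X29.680 Y165.228
M5
G00 X41.794 Y21.482
M3 S907
G1 X34.398 Y34.292 F1502
G1 X19.606 Y34.292
G1 X12.210 Y21.482
G1 X19.606 Y8.672
G1 X34.398 Y8.672
G1 X41.794 Y21.482
M5
G00 X31.214 Y128.940
M3 S907
G1 X49.449 Y155.900 F1502
G1 X63.679 Y126.628
G1 X31.214 Y128.940
M5
G00 X16.323 Y165.442
M3 S907
G1 X32.028 Y140.405 F1502
G1 X29.908 Y92.769
G1 X16.813 Y59.745
M5
G00 X26.308 Y129.682
M3 S907
G1 X35.661 Y161.945 F1502
G1 X40.301 Y203.808
G1 X29.348 Y213.264
M5
G00 X0.000 Y0.000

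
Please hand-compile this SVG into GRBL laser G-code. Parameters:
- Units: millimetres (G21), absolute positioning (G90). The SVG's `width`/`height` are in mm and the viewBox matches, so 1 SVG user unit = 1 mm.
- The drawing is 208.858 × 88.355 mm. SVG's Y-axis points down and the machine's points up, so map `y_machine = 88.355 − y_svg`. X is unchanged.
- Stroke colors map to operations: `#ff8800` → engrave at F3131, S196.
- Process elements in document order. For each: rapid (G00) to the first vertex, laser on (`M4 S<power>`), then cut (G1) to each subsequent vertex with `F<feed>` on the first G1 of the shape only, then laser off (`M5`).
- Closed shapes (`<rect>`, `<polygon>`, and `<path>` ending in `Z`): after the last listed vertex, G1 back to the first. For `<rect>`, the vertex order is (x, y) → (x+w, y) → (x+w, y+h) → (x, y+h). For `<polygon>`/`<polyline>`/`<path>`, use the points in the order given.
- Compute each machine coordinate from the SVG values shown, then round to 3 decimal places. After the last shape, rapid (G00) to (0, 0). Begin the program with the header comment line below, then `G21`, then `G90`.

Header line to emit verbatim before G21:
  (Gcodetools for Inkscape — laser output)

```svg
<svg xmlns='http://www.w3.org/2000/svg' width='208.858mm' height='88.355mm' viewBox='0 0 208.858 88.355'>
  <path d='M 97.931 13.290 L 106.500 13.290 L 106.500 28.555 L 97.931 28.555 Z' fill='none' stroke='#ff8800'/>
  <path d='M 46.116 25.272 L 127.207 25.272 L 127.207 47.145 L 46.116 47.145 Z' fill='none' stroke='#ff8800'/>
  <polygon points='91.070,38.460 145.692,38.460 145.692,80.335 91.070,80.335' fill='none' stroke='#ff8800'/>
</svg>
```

(Gcodetools for Inkscape — laser output)
G21
G90
G00 X97.931 Y75.065
M4 S196
G1 X106.500 Y75.065 F3131
G1 X106.500 Y59.800
G1 X97.931 Y59.800
G1 X97.931 Y75.065
M5
G00 X46.116 Y63.083
M4 S196
G1 X127.207 Y63.083 F3131
G1 X127.207 Y41.210
G1 X46.116 Y41.210
G1 X46.116 Y63.083
M5
G00 X91.070 Y49.895
M4 S196
G1 X145.692 Y49.895 F3131
G1 X145.692 Y8.020
G1 X91.070 Y8.020
G1 X91.070 Y49.895
M5
G00 X0.000 Y0.000

viewBox `0 0 208.858 88.355` with mm width/height → 1 unit = 1 mm. Flip: y_m = 88.355 − y_svg.

**Shape 1** — `<path>` rectangle, stroke `#ff8800` → engrave (S196, F3131). Machine vertices: (97.931,75.065) → (106.500,75.065) → (106.500,59.800) → (97.931,59.800) → (97.931,75.065). Closed: final G1 returns to the first vertex.

**Shape 2** — `<path>` rectangle, stroke `#ff8800` → engrave (S196, F3131). Machine vertices: (46.116,63.083) → (127.207,63.083) → (127.207,41.210) → (46.116,41.210) → (46.116,63.083). Closed: final G1 returns to the first vertex.

**Shape 3** — `<polygon>` rectangle, stroke `#ff8800` → engrave (S196, F3131). Machine vertices: (91.070,49.895) → (145.692,49.895) → (145.692,8.020) → (91.070,8.020) → (91.070,49.895). Closed: final G1 returns to the first vertex.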